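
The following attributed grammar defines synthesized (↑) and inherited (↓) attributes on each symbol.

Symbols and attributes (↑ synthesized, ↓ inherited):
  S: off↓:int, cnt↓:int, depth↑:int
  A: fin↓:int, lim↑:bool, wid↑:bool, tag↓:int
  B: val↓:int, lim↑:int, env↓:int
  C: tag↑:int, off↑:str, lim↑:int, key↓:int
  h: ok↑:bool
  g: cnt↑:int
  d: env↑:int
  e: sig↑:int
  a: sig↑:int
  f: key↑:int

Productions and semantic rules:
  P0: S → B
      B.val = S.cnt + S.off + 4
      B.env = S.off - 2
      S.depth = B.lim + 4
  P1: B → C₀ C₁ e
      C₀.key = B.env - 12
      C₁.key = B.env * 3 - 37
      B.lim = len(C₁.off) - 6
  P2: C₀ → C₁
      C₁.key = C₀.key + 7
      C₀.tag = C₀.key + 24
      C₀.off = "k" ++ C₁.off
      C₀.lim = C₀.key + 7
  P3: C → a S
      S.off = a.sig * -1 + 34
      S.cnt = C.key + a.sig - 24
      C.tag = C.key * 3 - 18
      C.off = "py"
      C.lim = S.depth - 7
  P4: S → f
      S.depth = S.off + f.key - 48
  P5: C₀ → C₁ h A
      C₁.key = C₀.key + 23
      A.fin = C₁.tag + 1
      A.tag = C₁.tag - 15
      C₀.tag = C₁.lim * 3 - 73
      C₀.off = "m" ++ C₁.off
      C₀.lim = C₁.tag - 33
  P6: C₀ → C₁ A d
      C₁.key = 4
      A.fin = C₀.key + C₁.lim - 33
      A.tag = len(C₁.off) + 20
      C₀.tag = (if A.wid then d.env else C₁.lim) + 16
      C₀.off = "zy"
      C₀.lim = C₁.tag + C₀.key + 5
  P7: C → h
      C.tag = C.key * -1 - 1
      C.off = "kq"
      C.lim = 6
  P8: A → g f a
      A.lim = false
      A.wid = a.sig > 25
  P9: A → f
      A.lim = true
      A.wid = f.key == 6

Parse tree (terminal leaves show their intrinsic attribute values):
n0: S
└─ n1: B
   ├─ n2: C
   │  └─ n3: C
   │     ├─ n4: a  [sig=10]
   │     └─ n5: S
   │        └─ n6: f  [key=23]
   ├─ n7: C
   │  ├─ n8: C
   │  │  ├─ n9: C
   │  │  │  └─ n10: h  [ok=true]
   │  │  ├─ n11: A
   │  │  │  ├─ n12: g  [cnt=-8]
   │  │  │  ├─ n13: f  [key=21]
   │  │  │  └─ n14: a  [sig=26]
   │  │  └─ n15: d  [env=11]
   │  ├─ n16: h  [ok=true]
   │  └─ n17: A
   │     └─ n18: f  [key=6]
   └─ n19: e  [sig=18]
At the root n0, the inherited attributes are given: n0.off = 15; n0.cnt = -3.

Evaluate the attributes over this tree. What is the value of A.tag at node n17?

1. n0.off = 15  [given at root]
2. n0.cnt = -3  [given at root]
3. n1.val = 16  [S.cnt + S.off + 4]
4. n1.env = 13  [S.off - 2]
5. n2.key = 1  [B.env - 12]
6. n3.key = 8  [C₀.key + 7]
7. n4.sig = 10  [terminal]
8. n5.off = 24  [a.sig * -1 + 34]
9. n5.cnt = -6  [C.key + a.sig - 24]
10. n6.key = 23  [terminal]
11. n5.depth = -1  [S.off + f.key - 48]
12. n3.tag = 6  [C.key * 3 - 18]
13. n3.off = "py"  ["py"]
14. n3.lim = -8  [S.depth - 7]
15. n2.tag = 25  [C₀.key + 24]
16. n2.off = "kpy"  ["k" ++ C₁.off]
17. n2.lim = 8  [C₀.key + 7]
18. n7.key = 2  [B.env * 3 - 37]
19. n8.key = 25  [C₀.key + 23]
20. n9.key = 4  [4]
21. n10.ok = true  [terminal]
22. n9.tag = -5  [C.key * -1 - 1]
23. n9.off = "kq"  ["kq"]
24. n9.lim = 6  [6]
25. n11.fin = -2  [C₀.key + C₁.lim - 33]
26. n11.tag = 22  [len(C₁.off) + 20]
27. n12.cnt = -8  [terminal]
28. n13.key = 21  [terminal]
29. n14.sig = 26  [terminal]
30. n11.lim = false  [false]
31. n11.wid = true  [a.sig > 25]
32. n15.env = 11  [terminal]
33. n8.tag = 27  [(if A.wid then d.env else C₁.lim) + 16]
34. n8.off = "zy"  ["zy"]
35. n8.lim = 25  [C₁.tag + C₀.key + 5]
36. n16.ok = true  [terminal]
37. n17.fin = 28  [C₁.tag + 1]
38. n17.tag = 12  [C₁.tag - 15]
39. n18.key = 6  [terminal]
40. n17.lim = true  [true]
41. n17.wid = true  [f.key == 6]
42. n7.tag = 2  [C₁.lim * 3 - 73]
43. n7.off = "mzy"  ["m" ++ C₁.off]
44. n7.lim = -6  [C₁.tag - 33]
45. n19.sig = 18  [terminal]
46. n1.lim = -3  [len(C₁.off) - 6]
47. n0.depth = 1  [B.lim + 4]

12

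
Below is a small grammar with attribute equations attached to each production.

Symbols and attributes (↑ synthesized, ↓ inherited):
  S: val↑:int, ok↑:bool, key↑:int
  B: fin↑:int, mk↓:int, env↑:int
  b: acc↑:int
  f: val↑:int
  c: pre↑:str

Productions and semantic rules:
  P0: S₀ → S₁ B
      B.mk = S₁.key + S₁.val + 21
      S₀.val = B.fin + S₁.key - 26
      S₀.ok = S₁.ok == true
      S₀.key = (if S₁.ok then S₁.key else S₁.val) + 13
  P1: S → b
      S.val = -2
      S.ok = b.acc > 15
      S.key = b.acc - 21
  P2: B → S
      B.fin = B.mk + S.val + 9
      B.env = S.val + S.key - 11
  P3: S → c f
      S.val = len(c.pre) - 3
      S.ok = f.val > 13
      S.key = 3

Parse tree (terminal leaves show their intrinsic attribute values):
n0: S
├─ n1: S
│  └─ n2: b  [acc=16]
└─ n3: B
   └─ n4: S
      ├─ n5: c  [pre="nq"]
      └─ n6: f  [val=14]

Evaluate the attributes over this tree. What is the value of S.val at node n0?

1. n2.acc = 16  [terminal]
2. n1.val = -2  [-2]
3. n1.ok = true  [b.acc > 15]
4. n1.key = -5  [b.acc - 21]
5. n3.mk = 14  [S₁.key + S₁.val + 21]
6. n5.pre = "nq"  [terminal]
7. n6.val = 14  [terminal]
8. n4.val = -1  [len(c.pre) - 3]
9. n4.ok = true  [f.val > 13]
10. n4.key = 3  [3]
11. n3.fin = 22  [B.mk + S.val + 9]
12. n3.env = -9  [S.val + S.key - 11]
13. n0.val = -9  [B.fin + S₁.key - 26]
14. n0.ok = true  [S₁.ok == true]
15. n0.key = 8  [(if S₁.ok then S₁.key else S₁.val) + 13]

-9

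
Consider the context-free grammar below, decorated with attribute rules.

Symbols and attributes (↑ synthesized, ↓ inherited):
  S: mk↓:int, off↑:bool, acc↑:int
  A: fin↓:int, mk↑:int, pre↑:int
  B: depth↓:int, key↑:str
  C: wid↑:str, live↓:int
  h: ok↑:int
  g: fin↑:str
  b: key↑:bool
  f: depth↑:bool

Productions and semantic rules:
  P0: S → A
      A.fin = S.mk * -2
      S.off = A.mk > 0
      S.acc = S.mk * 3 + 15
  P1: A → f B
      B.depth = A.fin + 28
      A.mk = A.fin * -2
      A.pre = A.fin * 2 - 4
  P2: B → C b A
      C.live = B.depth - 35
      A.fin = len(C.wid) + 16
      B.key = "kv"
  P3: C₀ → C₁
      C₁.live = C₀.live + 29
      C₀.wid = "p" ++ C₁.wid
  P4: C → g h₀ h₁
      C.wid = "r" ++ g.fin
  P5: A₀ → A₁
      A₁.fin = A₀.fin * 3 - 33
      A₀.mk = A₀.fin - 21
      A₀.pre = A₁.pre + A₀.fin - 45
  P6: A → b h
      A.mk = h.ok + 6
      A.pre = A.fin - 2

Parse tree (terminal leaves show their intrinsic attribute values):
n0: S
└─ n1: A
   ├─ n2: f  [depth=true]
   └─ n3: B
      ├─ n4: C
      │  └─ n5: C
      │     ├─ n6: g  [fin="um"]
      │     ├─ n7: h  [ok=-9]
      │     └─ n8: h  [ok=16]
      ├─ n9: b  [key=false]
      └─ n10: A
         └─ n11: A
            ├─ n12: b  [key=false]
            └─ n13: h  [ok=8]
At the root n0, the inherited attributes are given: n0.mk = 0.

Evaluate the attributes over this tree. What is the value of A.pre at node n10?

1. n0.mk = 0  [given at root]
2. n1.fin = 0  [S.mk * -2]
3. n2.depth = true  [terminal]
4. n3.depth = 28  [A.fin + 28]
5. n4.live = -7  [B.depth - 35]
6. n5.live = 22  [C₀.live + 29]
7. n6.fin = "um"  [terminal]
8. n7.ok = -9  [terminal]
9. n8.ok = 16  [terminal]
10. n5.wid = "rum"  ["r" ++ g.fin]
11. n4.wid = "prum"  ["p" ++ C₁.wid]
12. n9.key = false  [terminal]
13. n10.fin = 20  [len(C.wid) + 16]
14. n11.fin = 27  [A₀.fin * 3 - 33]
15. n12.key = false  [terminal]
16. n13.ok = 8  [terminal]
17. n11.mk = 14  [h.ok + 6]
18. n11.pre = 25  [A.fin - 2]
19. n10.mk = -1  [A₀.fin - 21]
20. n10.pre = 0  [A₁.pre + A₀.fin - 45]
21. n3.key = "kv"  ["kv"]
22. n1.mk = 0  [A.fin * -2]
23. n1.pre = -4  [A.fin * 2 - 4]
24. n0.off = false  [A.mk > 0]
25. n0.acc = 15  [S.mk * 3 + 15]

0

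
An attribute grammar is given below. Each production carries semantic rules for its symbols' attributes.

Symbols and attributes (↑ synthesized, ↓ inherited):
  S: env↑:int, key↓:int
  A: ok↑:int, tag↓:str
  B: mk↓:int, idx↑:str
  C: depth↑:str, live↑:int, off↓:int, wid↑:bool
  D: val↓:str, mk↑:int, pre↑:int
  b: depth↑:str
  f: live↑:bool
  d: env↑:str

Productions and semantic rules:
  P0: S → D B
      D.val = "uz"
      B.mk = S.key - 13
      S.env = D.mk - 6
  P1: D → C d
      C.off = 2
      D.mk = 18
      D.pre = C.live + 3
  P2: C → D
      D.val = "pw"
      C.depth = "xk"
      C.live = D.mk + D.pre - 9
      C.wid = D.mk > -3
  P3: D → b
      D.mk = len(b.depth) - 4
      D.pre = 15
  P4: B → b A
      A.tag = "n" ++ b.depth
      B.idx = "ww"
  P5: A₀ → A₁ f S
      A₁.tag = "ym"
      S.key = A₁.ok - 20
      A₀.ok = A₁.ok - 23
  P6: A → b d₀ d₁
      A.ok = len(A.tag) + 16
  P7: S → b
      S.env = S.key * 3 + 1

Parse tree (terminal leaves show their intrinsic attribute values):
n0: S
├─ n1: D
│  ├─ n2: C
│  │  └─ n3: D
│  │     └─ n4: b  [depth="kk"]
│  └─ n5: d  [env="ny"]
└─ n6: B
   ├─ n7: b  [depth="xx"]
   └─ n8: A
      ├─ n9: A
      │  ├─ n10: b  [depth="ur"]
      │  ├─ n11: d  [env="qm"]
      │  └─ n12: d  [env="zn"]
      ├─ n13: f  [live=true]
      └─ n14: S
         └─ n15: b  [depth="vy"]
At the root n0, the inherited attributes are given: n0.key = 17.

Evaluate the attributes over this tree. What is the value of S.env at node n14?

1. n0.key = 17  [given at root]
2. n1.val = "uz"  ["uz"]
3. n2.off = 2  [2]
4. n3.val = "pw"  ["pw"]
5. n4.depth = "kk"  [terminal]
6. n3.mk = -2  [len(b.depth) - 4]
7. n3.pre = 15  [15]
8. n2.depth = "xk"  ["xk"]
9. n2.live = 4  [D.mk + D.pre - 9]
10. n2.wid = true  [D.mk > -3]
11. n5.env = "ny"  [terminal]
12. n1.mk = 18  [18]
13. n1.pre = 7  [C.live + 3]
14. n6.mk = 4  [S.key - 13]
15. n7.depth = "xx"  [terminal]
16. n8.tag = "nxx"  ["n" ++ b.depth]
17. n9.tag = "ym"  ["ym"]
18. n10.depth = "ur"  [terminal]
19. n11.env = "qm"  [terminal]
20. n12.env = "zn"  [terminal]
21. n9.ok = 18  [len(A.tag) + 16]
22. n13.live = true  [terminal]
23. n14.key = -2  [A₁.ok - 20]
24. n15.depth = "vy"  [terminal]
25. n14.env = -5  [S.key * 3 + 1]
26. n8.ok = -5  [A₁.ok - 23]
27. n6.idx = "ww"  ["ww"]
28. n0.env = 12  [D.mk - 6]

-5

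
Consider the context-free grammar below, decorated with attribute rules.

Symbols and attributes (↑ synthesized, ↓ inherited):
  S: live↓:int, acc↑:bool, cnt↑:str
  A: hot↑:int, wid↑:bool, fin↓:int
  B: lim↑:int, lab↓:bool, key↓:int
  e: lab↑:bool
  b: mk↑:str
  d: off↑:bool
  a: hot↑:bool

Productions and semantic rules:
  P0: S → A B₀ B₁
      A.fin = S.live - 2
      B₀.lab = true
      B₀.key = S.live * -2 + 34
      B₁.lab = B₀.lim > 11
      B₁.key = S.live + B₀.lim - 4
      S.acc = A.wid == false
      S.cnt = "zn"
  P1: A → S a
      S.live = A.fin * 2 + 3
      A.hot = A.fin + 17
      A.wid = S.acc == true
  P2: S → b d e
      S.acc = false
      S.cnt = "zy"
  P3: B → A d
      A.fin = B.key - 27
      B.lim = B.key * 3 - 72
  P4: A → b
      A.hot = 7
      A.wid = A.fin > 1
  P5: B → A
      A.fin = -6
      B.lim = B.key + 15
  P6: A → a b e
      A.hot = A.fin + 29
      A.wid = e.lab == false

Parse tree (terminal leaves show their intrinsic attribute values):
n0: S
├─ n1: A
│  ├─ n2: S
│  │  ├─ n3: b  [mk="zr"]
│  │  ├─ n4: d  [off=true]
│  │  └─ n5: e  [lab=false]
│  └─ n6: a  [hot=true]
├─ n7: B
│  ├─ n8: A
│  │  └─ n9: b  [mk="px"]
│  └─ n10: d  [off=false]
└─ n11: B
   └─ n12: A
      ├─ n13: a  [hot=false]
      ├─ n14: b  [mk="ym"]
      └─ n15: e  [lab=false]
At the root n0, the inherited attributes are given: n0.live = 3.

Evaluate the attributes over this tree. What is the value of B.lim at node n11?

26

1. n0.live = 3  [given at root]
2. n1.fin = 1  [S.live - 2]
3. n2.live = 5  [A.fin * 2 + 3]
4. n3.mk = "zr"  [terminal]
5. n4.off = true  [terminal]
6. n5.lab = false  [terminal]
7. n2.acc = false  [false]
8. n2.cnt = "zy"  ["zy"]
9. n6.hot = true  [terminal]
10. n1.hot = 18  [A.fin + 17]
11. n1.wid = false  [S.acc == true]
12. n7.lab = true  [true]
13. n7.key = 28  [S.live * -2 + 34]
14. n8.fin = 1  [B.key - 27]
15. n9.mk = "px"  [terminal]
16. n8.hot = 7  [7]
17. n8.wid = false  [A.fin > 1]
18. n10.off = false  [terminal]
19. n7.lim = 12  [B.key * 3 - 72]
20. n11.lab = true  [B₀.lim > 11]
21. n11.key = 11  [S.live + B₀.lim - 4]
22. n12.fin = -6  [-6]
23. n13.hot = false  [terminal]
24. n14.mk = "ym"  [terminal]
25. n15.lab = false  [terminal]
26. n12.hot = 23  [A.fin + 29]
27. n12.wid = true  [e.lab == false]
28. n11.lim = 26  [B.key + 15]
29. n0.acc = true  [A.wid == false]
30. n0.cnt = "zn"  ["zn"]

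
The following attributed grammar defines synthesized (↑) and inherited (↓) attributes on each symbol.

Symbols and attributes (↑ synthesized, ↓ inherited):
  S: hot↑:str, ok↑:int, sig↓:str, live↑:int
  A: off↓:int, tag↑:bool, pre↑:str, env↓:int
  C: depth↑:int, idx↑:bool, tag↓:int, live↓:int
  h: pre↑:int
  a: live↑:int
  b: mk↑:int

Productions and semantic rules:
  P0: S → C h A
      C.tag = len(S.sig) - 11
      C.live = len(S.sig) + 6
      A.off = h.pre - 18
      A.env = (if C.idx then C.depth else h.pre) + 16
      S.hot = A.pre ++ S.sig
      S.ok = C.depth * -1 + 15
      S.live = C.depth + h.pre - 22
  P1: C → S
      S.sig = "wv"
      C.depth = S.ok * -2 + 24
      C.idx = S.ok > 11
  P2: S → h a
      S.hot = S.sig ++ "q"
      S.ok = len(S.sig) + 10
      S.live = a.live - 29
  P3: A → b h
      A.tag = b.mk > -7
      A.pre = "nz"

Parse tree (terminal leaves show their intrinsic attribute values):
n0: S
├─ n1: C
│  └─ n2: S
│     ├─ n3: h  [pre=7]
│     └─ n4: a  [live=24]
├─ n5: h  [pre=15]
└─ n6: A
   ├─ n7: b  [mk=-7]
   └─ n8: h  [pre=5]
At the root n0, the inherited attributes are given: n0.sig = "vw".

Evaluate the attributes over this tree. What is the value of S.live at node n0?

-7

1. n0.sig = "vw"  [given at root]
2. n1.tag = -9  [len(S.sig) - 11]
3. n1.live = 8  [len(S.sig) + 6]
4. n2.sig = "wv"  ["wv"]
5. n3.pre = 7  [terminal]
6. n4.live = 24  [terminal]
7. n2.hot = "wvq"  [S.sig ++ "q"]
8. n2.ok = 12  [len(S.sig) + 10]
9. n2.live = -5  [a.live - 29]
10. n1.depth = 0  [S.ok * -2 + 24]
11. n1.idx = true  [S.ok > 11]
12. n5.pre = 15  [terminal]
13. n6.off = -3  [h.pre - 18]
14. n6.env = 16  [(if C.idx then C.depth else h.pre) + 16]
15. n7.mk = -7  [terminal]
16. n8.pre = 5  [terminal]
17. n6.tag = false  [b.mk > -7]
18. n6.pre = "nz"  ["nz"]
19. n0.hot = "nzvw"  [A.pre ++ S.sig]
20. n0.ok = 15  [C.depth * -1 + 15]
21. n0.live = -7  [C.depth + h.pre - 22]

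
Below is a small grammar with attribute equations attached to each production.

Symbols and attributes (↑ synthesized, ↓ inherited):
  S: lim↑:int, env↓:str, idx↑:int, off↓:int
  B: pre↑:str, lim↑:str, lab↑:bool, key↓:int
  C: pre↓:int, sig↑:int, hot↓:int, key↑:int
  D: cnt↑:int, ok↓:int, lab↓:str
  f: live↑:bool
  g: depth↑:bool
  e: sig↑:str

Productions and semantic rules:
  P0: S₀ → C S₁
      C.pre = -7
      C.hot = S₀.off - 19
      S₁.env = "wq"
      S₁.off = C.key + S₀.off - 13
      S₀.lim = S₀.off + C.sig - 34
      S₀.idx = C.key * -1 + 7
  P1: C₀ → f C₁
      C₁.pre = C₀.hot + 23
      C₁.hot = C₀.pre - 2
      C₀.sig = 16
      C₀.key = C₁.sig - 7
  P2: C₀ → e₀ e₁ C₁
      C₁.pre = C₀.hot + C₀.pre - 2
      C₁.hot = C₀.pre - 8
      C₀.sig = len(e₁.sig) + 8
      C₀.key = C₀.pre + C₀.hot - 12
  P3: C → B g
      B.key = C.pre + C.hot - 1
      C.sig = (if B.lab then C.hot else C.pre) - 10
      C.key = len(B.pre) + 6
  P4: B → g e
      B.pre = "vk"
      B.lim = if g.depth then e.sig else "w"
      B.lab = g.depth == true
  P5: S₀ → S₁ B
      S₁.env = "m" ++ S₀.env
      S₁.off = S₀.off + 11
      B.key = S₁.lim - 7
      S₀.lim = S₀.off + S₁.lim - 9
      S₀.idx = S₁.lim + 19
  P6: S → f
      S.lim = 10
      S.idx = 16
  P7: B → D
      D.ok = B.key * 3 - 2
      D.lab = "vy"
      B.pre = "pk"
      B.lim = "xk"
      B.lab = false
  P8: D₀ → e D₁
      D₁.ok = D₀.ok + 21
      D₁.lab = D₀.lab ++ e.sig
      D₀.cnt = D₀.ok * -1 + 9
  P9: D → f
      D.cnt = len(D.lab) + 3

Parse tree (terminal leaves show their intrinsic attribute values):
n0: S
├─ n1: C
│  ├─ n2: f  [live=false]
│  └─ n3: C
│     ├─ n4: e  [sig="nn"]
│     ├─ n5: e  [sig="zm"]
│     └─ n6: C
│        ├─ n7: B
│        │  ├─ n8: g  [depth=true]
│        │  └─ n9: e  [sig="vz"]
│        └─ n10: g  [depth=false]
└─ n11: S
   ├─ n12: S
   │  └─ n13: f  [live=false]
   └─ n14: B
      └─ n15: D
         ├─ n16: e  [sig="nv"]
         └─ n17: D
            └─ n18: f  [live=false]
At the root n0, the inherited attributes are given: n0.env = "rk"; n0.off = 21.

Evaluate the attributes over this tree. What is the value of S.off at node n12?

1. n0.env = "rk"  [given at root]
2. n0.off = 21  [given at root]
3. n1.pre = -7  [-7]
4. n1.hot = 2  [S₀.off - 19]
5. n2.live = false  [terminal]
6. n3.pre = 25  [C₀.hot + 23]
7. n3.hot = -9  [C₀.pre - 2]
8. n4.sig = "nn"  [terminal]
9. n5.sig = "zm"  [terminal]
10. n6.pre = 14  [C₀.hot + C₀.pre - 2]
11. n6.hot = 17  [C₀.pre - 8]
12. n7.key = 30  [C.pre + C.hot - 1]
13. n8.depth = true  [terminal]
14. n9.sig = "vz"  [terminal]
15. n7.pre = "vk"  ["vk"]
16. n7.lim = "vz"  [if g.depth then e.sig else "w"]
17. n7.lab = true  [g.depth == true]
18. n10.depth = false  [terminal]
19. n6.sig = 7  [(if B.lab then C.hot else C.pre) - 10]
20. n6.key = 8  [len(B.pre) + 6]
21. n3.sig = 10  [len(e₁.sig) + 8]
22. n3.key = 4  [C₀.pre + C₀.hot - 12]
23. n1.sig = 16  [16]
24. n1.key = 3  [C₁.sig - 7]
25. n11.env = "wq"  ["wq"]
26. n11.off = 11  [C.key + S₀.off - 13]
27. n12.env = "mwq"  ["m" ++ S₀.env]
28. n12.off = 22  [S₀.off + 11]
29. n13.live = false  [terminal]
30. n12.lim = 10  [10]
31. n12.idx = 16  [16]
32. n14.key = 3  [S₁.lim - 7]
33. n15.ok = 7  [B.key * 3 - 2]
34. n15.lab = "vy"  ["vy"]
35. n16.sig = "nv"  [terminal]
36. n17.ok = 28  [D₀.ok + 21]
37. n17.lab = "vynv"  [D₀.lab ++ e.sig]
38. n18.live = false  [terminal]
39. n17.cnt = 7  [len(D.lab) + 3]
40. n15.cnt = 2  [D₀.ok * -1 + 9]
41. n14.pre = "pk"  ["pk"]
42. n14.lim = "xk"  ["xk"]
43. n14.lab = false  [false]
44. n11.lim = 12  [S₀.off + S₁.lim - 9]
45. n11.idx = 29  [S₁.lim + 19]
46. n0.lim = 3  [S₀.off + C.sig - 34]
47. n0.idx = 4  [C.key * -1 + 7]

22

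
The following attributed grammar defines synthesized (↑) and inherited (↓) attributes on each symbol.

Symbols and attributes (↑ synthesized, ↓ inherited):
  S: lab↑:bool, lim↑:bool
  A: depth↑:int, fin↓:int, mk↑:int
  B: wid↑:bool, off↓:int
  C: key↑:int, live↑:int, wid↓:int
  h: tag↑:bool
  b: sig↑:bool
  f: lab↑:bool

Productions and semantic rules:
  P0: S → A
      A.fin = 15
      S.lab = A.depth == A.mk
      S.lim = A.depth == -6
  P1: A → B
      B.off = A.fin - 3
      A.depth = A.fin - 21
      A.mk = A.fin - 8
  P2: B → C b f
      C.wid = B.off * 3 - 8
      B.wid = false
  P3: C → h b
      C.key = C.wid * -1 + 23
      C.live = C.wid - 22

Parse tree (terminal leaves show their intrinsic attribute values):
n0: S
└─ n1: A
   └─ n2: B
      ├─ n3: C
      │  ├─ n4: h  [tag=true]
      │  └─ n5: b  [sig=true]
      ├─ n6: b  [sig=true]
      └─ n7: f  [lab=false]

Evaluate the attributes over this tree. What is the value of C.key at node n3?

-5

1. n1.fin = 15  [15]
2. n2.off = 12  [A.fin - 3]
3. n3.wid = 28  [B.off * 3 - 8]
4. n4.tag = true  [terminal]
5. n5.sig = true  [terminal]
6. n3.key = -5  [C.wid * -1 + 23]
7. n3.live = 6  [C.wid - 22]
8. n6.sig = true  [terminal]
9. n7.lab = false  [terminal]
10. n2.wid = false  [false]
11. n1.depth = -6  [A.fin - 21]
12. n1.mk = 7  [A.fin - 8]
13. n0.lab = false  [A.depth == A.mk]
14. n0.lim = true  [A.depth == -6]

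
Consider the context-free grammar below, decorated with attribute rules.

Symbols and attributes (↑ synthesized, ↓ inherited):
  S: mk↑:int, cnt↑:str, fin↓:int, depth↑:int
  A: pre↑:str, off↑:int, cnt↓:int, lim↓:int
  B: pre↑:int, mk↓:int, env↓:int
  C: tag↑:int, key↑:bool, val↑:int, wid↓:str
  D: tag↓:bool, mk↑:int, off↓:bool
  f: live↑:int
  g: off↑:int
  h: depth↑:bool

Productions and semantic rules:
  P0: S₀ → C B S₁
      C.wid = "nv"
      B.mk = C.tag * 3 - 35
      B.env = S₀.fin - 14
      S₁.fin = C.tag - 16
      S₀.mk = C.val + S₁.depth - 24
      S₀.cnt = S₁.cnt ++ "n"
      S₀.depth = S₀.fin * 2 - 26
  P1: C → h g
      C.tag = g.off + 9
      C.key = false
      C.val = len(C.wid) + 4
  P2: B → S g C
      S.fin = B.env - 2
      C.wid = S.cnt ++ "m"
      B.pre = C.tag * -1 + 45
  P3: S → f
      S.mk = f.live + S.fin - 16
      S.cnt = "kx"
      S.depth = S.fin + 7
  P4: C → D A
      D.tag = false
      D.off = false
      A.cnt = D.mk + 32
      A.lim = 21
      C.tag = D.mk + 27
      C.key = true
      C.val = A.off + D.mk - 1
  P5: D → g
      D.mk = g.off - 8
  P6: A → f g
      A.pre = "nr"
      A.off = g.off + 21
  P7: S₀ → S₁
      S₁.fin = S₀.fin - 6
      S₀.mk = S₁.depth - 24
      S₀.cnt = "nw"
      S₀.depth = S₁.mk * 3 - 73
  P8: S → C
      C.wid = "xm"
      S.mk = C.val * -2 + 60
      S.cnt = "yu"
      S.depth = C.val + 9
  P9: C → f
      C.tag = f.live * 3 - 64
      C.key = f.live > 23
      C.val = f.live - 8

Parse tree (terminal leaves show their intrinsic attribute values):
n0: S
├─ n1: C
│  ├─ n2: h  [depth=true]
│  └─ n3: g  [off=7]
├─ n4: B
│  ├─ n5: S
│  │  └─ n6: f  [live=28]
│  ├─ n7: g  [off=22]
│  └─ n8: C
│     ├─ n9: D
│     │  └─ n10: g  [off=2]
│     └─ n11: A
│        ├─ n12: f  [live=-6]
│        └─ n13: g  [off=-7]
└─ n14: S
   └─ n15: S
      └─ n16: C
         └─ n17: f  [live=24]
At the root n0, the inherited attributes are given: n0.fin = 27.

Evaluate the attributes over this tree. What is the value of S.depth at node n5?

18

1. n0.fin = 27  [given at root]
2. n1.wid = "nv"  ["nv"]
3. n2.depth = true  [terminal]
4. n3.off = 7  [terminal]
5. n1.tag = 16  [g.off + 9]
6. n1.key = false  [false]
7. n1.val = 6  [len(C.wid) + 4]
8. n4.mk = 13  [C.tag * 3 - 35]
9. n4.env = 13  [S₀.fin - 14]
10. n5.fin = 11  [B.env - 2]
11. n6.live = 28  [terminal]
12. n5.mk = 23  [f.live + S.fin - 16]
13. n5.cnt = "kx"  ["kx"]
14. n5.depth = 18  [S.fin + 7]
15. n7.off = 22  [terminal]
16. n8.wid = "kxm"  [S.cnt ++ "m"]
17. n9.tag = false  [false]
18. n9.off = false  [false]
19. n10.off = 2  [terminal]
20. n9.mk = -6  [g.off - 8]
21. n11.cnt = 26  [D.mk + 32]
22. n11.lim = 21  [21]
23. n12.live = -6  [terminal]
24. n13.off = -7  [terminal]
25. n11.pre = "nr"  ["nr"]
26. n11.off = 14  [g.off + 21]
27. n8.tag = 21  [D.mk + 27]
28. n8.key = true  [true]
29. n8.val = 7  [A.off + D.mk - 1]
30. n4.pre = 24  [C.tag * -1 + 45]
31. n14.fin = 0  [C.tag - 16]
32. n15.fin = -6  [S₀.fin - 6]
33. n16.wid = "xm"  ["xm"]
34. n17.live = 24  [terminal]
35. n16.tag = 8  [f.live * 3 - 64]
36. n16.key = true  [f.live > 23]
37. n16.val = 16  [f.live - 8]
38. n15.mk = 28  [C.val * -2 + 60]
39. n15.cnt = "yu"  ["yu"]
40. n15.depth = 25  [C.val + 9]
41. n14.mk = 1  [S₁.depth - 24]
42. n14.cnt = "nw"  ["nw"]
43. n14.depth = 11  [S₁.mk * 3 - 73]
44. n0.mk = -7  [C.val + S₁.depth - 24]
45. n0.cnt = "nwn"  [S₁.cnt ++ "n"]
46. n0.depth = 28  [S₀.fin * 2 - 26]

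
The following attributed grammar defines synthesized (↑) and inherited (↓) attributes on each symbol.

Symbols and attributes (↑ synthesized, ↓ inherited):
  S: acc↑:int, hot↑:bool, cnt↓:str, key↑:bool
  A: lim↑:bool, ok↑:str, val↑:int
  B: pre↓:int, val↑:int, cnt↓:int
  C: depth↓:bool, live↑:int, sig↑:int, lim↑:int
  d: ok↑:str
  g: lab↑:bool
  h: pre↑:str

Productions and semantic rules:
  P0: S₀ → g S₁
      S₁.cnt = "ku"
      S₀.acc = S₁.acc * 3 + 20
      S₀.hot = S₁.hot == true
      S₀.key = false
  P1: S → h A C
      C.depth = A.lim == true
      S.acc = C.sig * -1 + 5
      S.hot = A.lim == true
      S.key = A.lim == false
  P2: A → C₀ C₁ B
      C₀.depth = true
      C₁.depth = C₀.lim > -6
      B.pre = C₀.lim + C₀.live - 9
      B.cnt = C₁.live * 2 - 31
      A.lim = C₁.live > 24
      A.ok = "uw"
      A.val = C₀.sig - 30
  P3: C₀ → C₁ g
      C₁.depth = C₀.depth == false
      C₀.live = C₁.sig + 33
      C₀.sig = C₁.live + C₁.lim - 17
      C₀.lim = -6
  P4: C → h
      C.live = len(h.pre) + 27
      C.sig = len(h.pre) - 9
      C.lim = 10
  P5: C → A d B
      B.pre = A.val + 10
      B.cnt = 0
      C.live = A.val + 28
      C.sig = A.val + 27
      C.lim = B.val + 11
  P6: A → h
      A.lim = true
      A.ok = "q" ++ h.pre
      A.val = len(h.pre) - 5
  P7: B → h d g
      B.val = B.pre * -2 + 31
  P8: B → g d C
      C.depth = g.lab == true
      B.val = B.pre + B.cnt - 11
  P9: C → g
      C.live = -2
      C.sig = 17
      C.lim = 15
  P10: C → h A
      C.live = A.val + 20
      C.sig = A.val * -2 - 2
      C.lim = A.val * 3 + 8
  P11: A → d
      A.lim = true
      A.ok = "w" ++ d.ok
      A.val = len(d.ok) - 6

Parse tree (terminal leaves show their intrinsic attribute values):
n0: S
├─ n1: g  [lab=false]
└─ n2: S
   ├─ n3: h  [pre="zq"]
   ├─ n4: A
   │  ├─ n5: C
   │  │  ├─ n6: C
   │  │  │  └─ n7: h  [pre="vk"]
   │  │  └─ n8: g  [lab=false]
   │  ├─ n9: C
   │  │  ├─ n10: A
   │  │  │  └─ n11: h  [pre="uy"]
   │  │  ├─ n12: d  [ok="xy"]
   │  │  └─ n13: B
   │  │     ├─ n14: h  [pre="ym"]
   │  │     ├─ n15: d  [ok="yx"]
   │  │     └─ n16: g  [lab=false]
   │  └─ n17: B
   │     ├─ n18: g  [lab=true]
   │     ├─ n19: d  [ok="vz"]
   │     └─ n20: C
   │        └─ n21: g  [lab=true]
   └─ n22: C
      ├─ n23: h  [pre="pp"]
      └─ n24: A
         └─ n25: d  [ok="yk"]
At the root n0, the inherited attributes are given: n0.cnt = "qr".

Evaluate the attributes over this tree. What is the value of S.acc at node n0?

1. n0.cnt = "qr"  [given at root]
2. n1.lab = false  [terminal]
3. n2.cnt = "ku"  ["ku"]
4. n3.pre = "zq"  [terminal]
5. n5.depth = true  [true]
6. n6.depth = false  [C₀.depth == false]
7. n7.pre = "vk"  [terminal]
8. n6.live = 29  [len(h.pre) + 27]
9. n6.sig = -7  [len(h.pre) - 9]
10. n6.lim = 10  [10]
11. n8.lab = false  [terminal]
12. n5.live = 26  [C₁.sig + 33]
13. n5.sig = 22  [C₁.live + C₁.lim - 17]
14. n5.lim = -6  [-6]
15. n9.depth = false  [C₀.lim > -6]
16. n11.pre = "uy"  [terminal]
17. n10.lim = true  [true]
18. n10.ok = "quy"  ["q" ++ h.pre]
19. n10.val = -3  [len(h.pre) - 5]
20. n12.ok = "xy"  [terminal]
21. n13.pre = 7  [A.val + 10]
22. n13.cnt = 0  [0]
23. n14.pre = "ym"  [terminal]
24. n15.ok = "yx"  [terminal]
25. n16.lab = false  [terminal]
26. n13.val = 17  [B.pre * -2 + 31]
27. n9.live = 25  [A.val + 28]
28. n9.sig = 24  [A.val + 27]
29. n9.lim = 28  [B.val + 11]
30. n17.pre = 11  [C₀.lim + C₀.live - 9]
31. n17.cnt = 19  [C₁.live * 2 - 31]
32. n18.lab = true  [terminal]
33. n19.ok = "vz"  [terminal]
34. n20.depth = true  [g.lab == true]
35. n21.lab = true  [terminal]
36. n20.live = -2  [-2]
37. n20.sig = 17  [17]
38. n20.lim = 15  [15]
39. n17.val = 19  [B.pre + B.cnt - 11]
40. n4.lim = true  [C₁.live > 24]
41. n4.ok = "uw"  ["uw"]
42. n4.val = -8  [C₀.sig - 30]
43. n22.depth = true  [A.lim == true]
44. n23.pre = "pp"  [terminal]
45. n25.ok = "yk"  [terminal]
46. n24.lim = true  [true]
47. n24.ok = "wyk"  ["w" ++ d.ok]
48. n24.val = -4  [len(d.ok) - 6]
49. n22.live = 16  [A.val + 20]
50. n22.sig = 6  [A.val * -2 - 2]
51. n22.lim = -4  [A.val * 3 + 8]
52. n2.acc = -1  [C.sig * -1 + 5]
53. n2.hot = true  [A.lim == true]
54. n2.key = false  [A.lim == false]
55. n0.acc = 17  [S₁.acc * 3 + 20]
56. n0.hot = true  [S₁.hot == true]
57. n0.key = false  [false]

17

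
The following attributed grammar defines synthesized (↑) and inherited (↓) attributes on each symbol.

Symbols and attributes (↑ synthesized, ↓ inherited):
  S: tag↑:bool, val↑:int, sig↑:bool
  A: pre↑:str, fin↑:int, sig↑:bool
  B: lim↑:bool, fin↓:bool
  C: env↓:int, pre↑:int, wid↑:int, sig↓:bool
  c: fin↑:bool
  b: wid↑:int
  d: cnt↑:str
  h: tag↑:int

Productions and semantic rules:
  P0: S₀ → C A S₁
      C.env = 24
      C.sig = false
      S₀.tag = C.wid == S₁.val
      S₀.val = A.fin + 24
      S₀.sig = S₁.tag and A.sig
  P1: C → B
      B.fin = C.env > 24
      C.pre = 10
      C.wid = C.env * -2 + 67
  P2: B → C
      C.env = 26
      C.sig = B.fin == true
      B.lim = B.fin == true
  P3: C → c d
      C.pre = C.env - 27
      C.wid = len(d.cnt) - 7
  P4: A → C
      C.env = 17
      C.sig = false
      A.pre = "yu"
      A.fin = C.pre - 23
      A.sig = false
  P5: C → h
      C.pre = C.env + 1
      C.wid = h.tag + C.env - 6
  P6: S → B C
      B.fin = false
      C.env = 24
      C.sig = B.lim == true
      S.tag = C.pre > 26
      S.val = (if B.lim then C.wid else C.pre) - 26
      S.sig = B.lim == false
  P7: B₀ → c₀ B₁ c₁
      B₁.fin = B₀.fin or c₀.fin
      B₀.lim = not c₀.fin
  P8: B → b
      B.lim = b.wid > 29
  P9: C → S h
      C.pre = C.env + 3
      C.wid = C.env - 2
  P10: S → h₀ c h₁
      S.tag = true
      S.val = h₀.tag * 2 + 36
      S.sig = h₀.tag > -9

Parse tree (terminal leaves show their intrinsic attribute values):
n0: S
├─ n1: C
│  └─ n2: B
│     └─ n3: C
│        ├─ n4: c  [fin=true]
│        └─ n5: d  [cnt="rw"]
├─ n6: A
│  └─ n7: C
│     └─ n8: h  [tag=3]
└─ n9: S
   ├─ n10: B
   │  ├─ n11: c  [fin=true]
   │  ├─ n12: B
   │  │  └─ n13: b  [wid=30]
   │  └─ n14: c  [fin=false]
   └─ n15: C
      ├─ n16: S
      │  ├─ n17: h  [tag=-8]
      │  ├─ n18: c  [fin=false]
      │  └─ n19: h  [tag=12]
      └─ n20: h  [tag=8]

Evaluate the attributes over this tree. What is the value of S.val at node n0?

19

1. n1.env = 24  [24]
2. n1.sig = false  [false]
3. n2.fin = false  [C.env > 24]
4. n3.env = 26  [26]
5. n3.sig = false  [B.fin == true]
6. n4.fin = true  [terminal]
7. n5.cnt = "rw"  [terminal]
8. n3.pre = -1  [C.env - 27]
9. n3.wid = -5  [len(d.cnt) - 7]
10. n2.lim = false  [B.fin == true]
11. n1.pre = 10  [10]
12. n1.wid = 19  [C.env * -2 + 67]
13. n7.env = 17  [17]
14. n7.sig = false  [false]
15. n8.tag = 3  [terminal]
16. n7.pre = 18  [C.env + 1]
17. n7.wid = 14  [h.tag + C.env - 6]
18. n6.pre = "yu"  ["yu"]
19. n6.fin = -5  [C.pre - 23]
20. n6.sig = false  [false]
21. n10.fin = false  [false]
22. n11.fin = true  [terminal]
23. n12.fin = true  [B₀.fin or c₀.fin]
24. n13.wid = 30  [terminal]
25. n12.lim = true  [b.wid > 29]
26. n14.fin = false  [terminal]
27. n10.lim = false  [not c₀.fin]
28. n15.env = 24  [24]
29. n15.sig = false  [B.lim == true]
30. n17.tag = -8  [terminal]
31. n18.fin = false  [terminal]
32. n19.tag = 12  [terminal]
33. n16.tag = true  [true]
34. n16.val = 20  [h₀.tag * 2 + 36]
35. n16.sig = true  [h₀.tag > -9]
36. n20.tag = 8  [terminal]
37. n15.pre = 27  [C.env + 3]
38. n15.wid = 22  [C.env - 2]
39. n9.tag = true  [C.pre > 26]
40. n9.val = 1  [(if B.lim then C.wid else C.pre) - 26]
41. n9.sig = true  [B.lim == false]
42. n0.tag = false  [C.wid == S₁.val]
43. n0.val = 19  [A.fin + 24]
44. n0.sig = false  [S₁.tag and A.sig]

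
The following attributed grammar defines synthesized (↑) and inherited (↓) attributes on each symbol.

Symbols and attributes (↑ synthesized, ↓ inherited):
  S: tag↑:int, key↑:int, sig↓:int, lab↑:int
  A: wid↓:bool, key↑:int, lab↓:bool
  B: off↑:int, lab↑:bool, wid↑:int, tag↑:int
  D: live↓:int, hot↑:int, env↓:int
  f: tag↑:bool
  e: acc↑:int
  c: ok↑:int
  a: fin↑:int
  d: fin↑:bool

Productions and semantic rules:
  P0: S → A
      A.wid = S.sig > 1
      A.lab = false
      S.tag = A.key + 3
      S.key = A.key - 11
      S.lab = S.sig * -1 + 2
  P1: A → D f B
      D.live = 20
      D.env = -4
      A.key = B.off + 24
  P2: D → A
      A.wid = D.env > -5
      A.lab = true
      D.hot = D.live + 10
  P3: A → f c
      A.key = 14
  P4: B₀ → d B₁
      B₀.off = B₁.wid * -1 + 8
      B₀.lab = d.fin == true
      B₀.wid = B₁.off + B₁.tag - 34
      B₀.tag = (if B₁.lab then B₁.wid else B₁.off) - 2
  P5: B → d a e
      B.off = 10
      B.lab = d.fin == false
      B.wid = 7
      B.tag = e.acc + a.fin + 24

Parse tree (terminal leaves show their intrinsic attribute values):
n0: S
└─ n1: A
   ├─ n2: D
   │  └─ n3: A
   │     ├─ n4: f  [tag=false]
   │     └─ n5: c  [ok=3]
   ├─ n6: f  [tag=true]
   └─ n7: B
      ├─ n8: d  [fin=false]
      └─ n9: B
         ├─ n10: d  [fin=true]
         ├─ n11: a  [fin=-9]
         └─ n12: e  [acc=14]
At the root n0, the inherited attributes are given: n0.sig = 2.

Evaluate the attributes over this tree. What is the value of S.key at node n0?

1. n0.sig = 2  [given at root]
2. n1.wid = true  [S.sig > 1]
3. n1.lab = false  [false]
4. n2.live = 20  [20]
5. n2.env = -4  [-4]
6. n3.wid = true  [D.env > -5]
7. n3.lab = true  [true]
8. n4.tag = false  [terminal]
9. n5.ok = 3  [terminal]
10. n3.key = 14  [14]
11. n2.hot = 30  [D.live + 10]
12. n6.tag = true  [terminal]
13. n8.fin = false  [terminal]
14. n10.fin = true  [terminal]
15. n11.fin = -9  [terminal]
16. n12.acc = 14  [terminal]
17. n9.off = 10  [10]
18. n9.lab = false  [d.fin == false]
19. n9.wid = 7  [7]
20. n9.tag = 29  [e.acc + a.fin + 24]
21. n7.off = 1  [B₁.wid * -1 + 8]
22. n7.lab = false  [d.fin == true]
23. n7.wid = 5  [B₁.off + B₁.tag - 34]
24. n7.tag = 8  [(if B₁.lab then B₁.wid else B₁.off) - 2]
25. n1.key = 25  [B.off + 24]
26. n0.tag = 28  [A.key + 3]
27. n0.key = 14  [A.key - 11]
28. n0.lab = 0  [S.sig * -1 + 2]

14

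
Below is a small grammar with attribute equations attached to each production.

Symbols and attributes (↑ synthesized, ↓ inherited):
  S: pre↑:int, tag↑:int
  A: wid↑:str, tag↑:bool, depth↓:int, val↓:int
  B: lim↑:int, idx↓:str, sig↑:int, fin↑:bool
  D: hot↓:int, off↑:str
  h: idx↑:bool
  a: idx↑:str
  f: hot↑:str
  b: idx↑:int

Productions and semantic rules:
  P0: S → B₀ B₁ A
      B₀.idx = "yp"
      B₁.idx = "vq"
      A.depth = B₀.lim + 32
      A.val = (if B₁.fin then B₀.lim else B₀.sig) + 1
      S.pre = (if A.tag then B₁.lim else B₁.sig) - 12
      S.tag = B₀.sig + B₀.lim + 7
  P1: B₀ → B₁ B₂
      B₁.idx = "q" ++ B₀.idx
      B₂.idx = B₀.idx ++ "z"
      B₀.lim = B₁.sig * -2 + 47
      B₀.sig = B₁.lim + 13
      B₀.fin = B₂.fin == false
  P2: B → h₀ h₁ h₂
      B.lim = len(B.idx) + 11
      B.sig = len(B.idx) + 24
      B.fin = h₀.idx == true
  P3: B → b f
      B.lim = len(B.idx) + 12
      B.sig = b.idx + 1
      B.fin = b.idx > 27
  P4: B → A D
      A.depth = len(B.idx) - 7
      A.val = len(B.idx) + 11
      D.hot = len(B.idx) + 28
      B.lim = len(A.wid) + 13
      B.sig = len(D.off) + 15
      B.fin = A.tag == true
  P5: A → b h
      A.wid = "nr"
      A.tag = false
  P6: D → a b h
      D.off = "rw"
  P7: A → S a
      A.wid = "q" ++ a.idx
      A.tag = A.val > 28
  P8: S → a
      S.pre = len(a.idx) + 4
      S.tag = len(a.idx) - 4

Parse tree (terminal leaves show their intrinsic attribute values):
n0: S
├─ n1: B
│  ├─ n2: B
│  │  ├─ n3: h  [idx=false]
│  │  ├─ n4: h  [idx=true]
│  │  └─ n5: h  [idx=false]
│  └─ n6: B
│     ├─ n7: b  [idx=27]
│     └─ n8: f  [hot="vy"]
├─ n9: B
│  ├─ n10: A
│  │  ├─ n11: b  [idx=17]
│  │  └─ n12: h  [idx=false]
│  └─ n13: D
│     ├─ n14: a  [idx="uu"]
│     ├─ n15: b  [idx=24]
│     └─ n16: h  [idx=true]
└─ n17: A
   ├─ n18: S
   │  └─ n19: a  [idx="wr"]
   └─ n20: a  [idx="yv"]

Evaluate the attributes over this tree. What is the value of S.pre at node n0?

5

1. n1.idx = "yp"  ["yp"]
2. n2.idx = "qyp"  ["q" ++ B₀.idx]
3. n3.idx = false  [terminal]
4. n4.idx = true  [terminal]
5. n5.idx = false  [terminal]
6. n2.lim = 14  [len(B.idx) + 11]
7. n2.sig = 27  [len(B.idx) + 24]
8. n2.fin = false  [h₀.idx == true]
9. n6.idx = "ypz"  [B₀.idx ++ "z"]
10. n7.idx = 27  [terminal]
11. n8.hot = "vy"  [terminal]
12. n6.lim = 15  [len(B.idx) + 12]
13. n6.sig = 28  [b.idx + 1]
14. n6.fin = false  [b.idx > 27]
15. n1.lim = -7  [B₁.sig * -2 + 47]
16. n1.sig = 27  [B₁.lim + 13]
17. n1.fin = true  [B₂.fin == false]
18. n9.idx = "vq"  ["vq"]
19. n10.depth = -5  [len(B.idx) - 7]
20. n10.val = 13  [len(B.idx) + 11]
21. n11.idx = 17  [terminal]
22. n12.idx = false  [terminal]
23. n10.wid = "nr"  ["nr"]
24. n10.tag = false  [false]
25. n13.hot = 30  [len(B.idx) + 28]
26. n14.idx = "uu"  [terminal]
27. n15.idx = 24  [terminal]
28. n16.idx = true  [terminal]
29. n13.off = "rw"  ["rw"]
30. n9.lim = 15  [len(A.wid) + 13]
31. n9.sig = 17  [len(D.off) + 15]
32. n9.fin = false  [A.tag == true]
33. n17.depth = 25  [B₀.lim + 32]
34. n17.val = 28  [(if B₁.fin then B₀.lim else B₀.sig) + 1]
35. n19.idx = "wr"  [terminal]
36. n18.pre = 6  [len(a.idx) + 4]
37. n18.tag = -2  [len(a.idx) - 4]
38. n20.idx = "yv"  [terminal]
39. n17.wid = "qyv"  ["q" ++ a.idx]
40. n17.tag = false  [A.val > 28]
41. n0.pre = 5  [(if A.tag then B₁.lim else B₁.sig) - 12]
42. n0.tag = 27  [B₀.sig + B₀.lim + 7]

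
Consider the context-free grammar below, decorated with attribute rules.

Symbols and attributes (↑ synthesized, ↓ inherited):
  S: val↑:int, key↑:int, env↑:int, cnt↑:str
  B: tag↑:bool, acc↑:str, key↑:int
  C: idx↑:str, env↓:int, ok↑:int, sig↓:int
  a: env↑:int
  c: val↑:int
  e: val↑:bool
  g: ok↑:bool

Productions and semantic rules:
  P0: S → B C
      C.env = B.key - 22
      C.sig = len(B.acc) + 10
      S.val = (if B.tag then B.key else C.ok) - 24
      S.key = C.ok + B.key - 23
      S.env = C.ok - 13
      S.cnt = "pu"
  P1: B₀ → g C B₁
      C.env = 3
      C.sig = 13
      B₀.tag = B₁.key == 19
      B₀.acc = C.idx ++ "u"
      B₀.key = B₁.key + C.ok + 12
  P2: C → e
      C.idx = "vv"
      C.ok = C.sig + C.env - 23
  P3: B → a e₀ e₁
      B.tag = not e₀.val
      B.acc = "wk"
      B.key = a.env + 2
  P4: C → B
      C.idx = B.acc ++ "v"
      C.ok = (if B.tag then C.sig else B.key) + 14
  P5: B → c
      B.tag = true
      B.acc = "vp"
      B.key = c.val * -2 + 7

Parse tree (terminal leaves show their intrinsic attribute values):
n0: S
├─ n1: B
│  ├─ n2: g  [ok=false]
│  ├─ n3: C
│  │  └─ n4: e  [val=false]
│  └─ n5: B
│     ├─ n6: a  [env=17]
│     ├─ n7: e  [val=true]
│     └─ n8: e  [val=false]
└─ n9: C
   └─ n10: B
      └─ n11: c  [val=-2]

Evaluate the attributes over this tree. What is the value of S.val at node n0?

1. n2.ok = false  [terminal]
2. n3.env = 3  [3]
3. n3.sig = 13  [13]
4. n4.val = false  [terminal]
5. n3.idx = "vv"  ["vv"]
6. n3.ok = -7  [C.sig + C.env - 23]
7. n6.env = 17  [terminal]
8. n7.val = true  [terminal]
9. n8.val = false  [terminal]
10. n5.tag = false  [not e₀.val]
11. n5.acc = "wk"  ["wk"]
12. n5.key = 19  [a.env + 2]
13. n1.tag = true  [B₁.key == 19]
14. n1.acc = "vvu"  [C.idx ++ "u"]
15. n1.key = 24  [B₁.key + C.ok + 12]
16. n9.env = 2  [B.key - 22]
17. n9.sig = 13  [len(B.acc) + 10]
18. n11.val = -2  [terminal]
19. n10.tag = true  [true]
20. n10.acc = "vp"  ["vp"]
21. n10.key = 11  [c.val * -2 + 7]
22. n9.idx = "vpv"  [B.acc ++ "v"]
23. n9.ok = 27  [(if B.tag then C.sig else B.key) + 14]
24. n0.val = 0  [(if B.tag then B.key else C.ok) - 24]
25. n0.key = 28  [C.ok + B.key - 23]
26. n0.env = 14  [C.ok - 13]
27. n0.cnt = "pu"  ["pu"]

0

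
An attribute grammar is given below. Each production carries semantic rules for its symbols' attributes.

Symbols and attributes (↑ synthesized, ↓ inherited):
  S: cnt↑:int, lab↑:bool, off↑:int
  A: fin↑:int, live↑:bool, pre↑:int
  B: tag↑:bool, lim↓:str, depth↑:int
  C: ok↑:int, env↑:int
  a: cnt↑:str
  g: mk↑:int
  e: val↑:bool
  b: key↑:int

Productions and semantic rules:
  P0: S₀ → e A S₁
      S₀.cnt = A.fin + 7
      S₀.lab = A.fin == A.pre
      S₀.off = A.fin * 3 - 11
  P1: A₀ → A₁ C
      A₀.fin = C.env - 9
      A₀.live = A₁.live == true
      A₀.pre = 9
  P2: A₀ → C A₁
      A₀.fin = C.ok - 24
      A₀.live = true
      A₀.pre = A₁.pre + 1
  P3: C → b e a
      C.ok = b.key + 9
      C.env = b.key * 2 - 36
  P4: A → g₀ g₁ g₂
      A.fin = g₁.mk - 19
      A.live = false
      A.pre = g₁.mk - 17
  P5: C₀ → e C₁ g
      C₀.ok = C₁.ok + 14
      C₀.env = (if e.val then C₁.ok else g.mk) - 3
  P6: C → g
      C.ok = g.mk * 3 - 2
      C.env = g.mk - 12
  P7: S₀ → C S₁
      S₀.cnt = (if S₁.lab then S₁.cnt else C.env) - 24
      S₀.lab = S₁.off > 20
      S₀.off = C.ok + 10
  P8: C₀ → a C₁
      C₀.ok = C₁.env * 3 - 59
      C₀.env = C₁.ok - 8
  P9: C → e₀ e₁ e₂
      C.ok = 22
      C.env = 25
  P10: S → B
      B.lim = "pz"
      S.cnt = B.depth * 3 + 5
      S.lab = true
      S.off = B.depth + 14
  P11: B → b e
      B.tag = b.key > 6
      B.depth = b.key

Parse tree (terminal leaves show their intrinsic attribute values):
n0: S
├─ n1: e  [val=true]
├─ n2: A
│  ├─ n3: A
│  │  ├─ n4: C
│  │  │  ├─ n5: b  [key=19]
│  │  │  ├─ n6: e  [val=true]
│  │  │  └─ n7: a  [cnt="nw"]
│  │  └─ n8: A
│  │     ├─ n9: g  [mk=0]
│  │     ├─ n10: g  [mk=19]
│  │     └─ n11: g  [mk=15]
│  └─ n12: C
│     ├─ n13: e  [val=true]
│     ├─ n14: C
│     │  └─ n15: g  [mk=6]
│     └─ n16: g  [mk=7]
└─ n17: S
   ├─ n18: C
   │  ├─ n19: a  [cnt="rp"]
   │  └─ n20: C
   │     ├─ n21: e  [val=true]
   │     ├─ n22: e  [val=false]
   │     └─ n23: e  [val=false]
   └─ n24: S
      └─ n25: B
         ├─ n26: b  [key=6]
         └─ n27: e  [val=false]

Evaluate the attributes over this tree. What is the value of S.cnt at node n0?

11

1. n1.val = true  [terminal]
2. n5.key = 19  [terminal]
3. n6.val = true  [terminal]
4. n7.cnt = "nw"  [terminal]
5. n4.ok = 28  [b.key + 9]
6. n4.env = 2  [b.key * 2 - 36]
7. n9.mk = 0  [terminal]
8. n10.mk = 19  [terminal]
9. n11.mk = 15  [terminal]
10. n8.fin = 0  [g₁.mk - 19]
11. n8.live = false  [false]
12. n8.pre = 2  [g₁.mk - 17]
13. n3.fin = 4  [C.ok - 24]
14. n3.live = true  [true]
15. n3.pre = 3  [A₁.pre + 1]
16. n13.val = true  [terminal]
17. n15.mk = 6  [terminal]
18. n14.ok = 16  [g.mk * 3 - 2]
19. n14.env = -6  [g.mk - 12]
20. n16.mk = 7  [terminal]
21. n12.ok = 30  [C₁.ok + 14]
22. n12.env = 13  [(if e.val then C₁.ok else g.mk) - 3]
23. n2.fin = 4  [C.env - 9]
24. n2.live = true  [A₁.live == true]
25. n2.pre = 9  [9]
26. n19.cnt = "rp"  [terminal]
27. n21.val = true  [terminal]
28. n22.val = false  [terminal]
29. n23.val = false  [terminal]
30. n20.ok = 22  [22]
31. n20.env = 25  [25]
32. n18.ok = 16  [C₁.env * 3 - 59]
33. n18.env = 14  [C₁.ok - 8]
34. n25.lim = "pz"  ["pz"]
35. n26.key = 6  [terminal]
36. n27.val = false  [terminal]
37. n25.tag = false  [b.key > 6]
38. n25.depth = 6  [b.key]
39. n24.cnt = 23  [B.depth * 3 + 5]
40. n24.lab = true  [true]
41. n24.off = 20  [B.depth + 14]
42. n17.cnt = -1  [(if S₁.lab then S₁.cnt else C.env) - 24]
43. n17.lab = false  [S₁.off > 20]
44. n17.off = 26  [C.ok + 10]
45. n0.cnt = 11  [A.fin + 7]
46. n0.lab = false  [A.fin == A.pre]
47. n0.off = 1  [A.fin * 3 - 11]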